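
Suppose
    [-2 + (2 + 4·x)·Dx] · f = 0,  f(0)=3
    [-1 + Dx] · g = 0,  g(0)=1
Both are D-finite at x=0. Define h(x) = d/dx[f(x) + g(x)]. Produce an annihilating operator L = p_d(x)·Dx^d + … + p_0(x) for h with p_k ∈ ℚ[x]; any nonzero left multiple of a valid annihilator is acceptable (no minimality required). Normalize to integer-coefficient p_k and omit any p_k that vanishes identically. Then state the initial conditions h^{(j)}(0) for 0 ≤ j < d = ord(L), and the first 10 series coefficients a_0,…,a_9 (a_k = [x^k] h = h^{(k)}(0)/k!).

f: a_k = 3, 3, -3/2, 3/2, -15/8, 21/8, -63/16, 99/16, -1287/128, 2145/128, …
g: a_k = 1, 1, 1/2, 1/6, 1/24, 1/120, 1/720, 1/5040, 1/40320, 1/362880, …
Weyl lclm of L_f,L_g ⇒ L₀ (ord ≤ 2).
h₀' ⇒ L via d/dx closure of L₀.
L = (-2 - x) + (1 - 2·x - 2·x^2)·Dx + (1 + 3·x + 2·x^2)·Dx^2  (order 2).
h: a_k = 4, -2, 5, -22/3, 79/6, -1417/60, 15593/360, -101351/1260, 1520269/10080, -51689137/181440, …
ICs: h(0) = 4, h′(0) = -2.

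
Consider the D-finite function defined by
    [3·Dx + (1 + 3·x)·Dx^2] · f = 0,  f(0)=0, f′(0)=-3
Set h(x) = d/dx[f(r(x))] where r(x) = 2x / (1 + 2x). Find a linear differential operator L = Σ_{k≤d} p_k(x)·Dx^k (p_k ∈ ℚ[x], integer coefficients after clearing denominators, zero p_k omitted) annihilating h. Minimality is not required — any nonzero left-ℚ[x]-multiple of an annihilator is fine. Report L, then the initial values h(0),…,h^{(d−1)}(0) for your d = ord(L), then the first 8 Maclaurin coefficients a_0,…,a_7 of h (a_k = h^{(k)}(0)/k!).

L = (10 + 32·x) + (1 + 10·x + 16·x^2)·Dx  (order 1).
h: a_k = -6, 60, -504, 4080, -32736, 262080, -2097024, 16776960, …
ICs: h(0) = -6.

f: a_k = 0, -3, 9/2, -9, 81/4, -243/5, 243/2, -2187/7, …
h₀=f(r): pull back L_f along r ⇒ L₀.
h₀' ⇒ L via d/dx closure of L₀.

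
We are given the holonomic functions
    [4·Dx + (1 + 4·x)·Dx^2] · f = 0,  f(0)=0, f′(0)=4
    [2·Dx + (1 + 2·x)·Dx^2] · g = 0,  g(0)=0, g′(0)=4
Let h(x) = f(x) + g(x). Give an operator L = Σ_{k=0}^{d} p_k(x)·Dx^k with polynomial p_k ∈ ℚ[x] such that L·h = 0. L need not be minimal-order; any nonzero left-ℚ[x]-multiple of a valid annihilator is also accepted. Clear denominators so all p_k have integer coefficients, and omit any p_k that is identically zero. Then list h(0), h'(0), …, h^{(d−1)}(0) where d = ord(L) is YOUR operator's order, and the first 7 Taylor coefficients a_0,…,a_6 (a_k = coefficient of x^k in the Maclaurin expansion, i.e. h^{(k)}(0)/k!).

f: a_k = 0, 4, -8, 64/3, -64, 1024/5, -2048/3, …
g: a_k = 0, 4, -4, 16/3, -8, 64/5, -64/3, …
f+g: L₀ = lclm(L_f,L_g), ord ≤ 2+2.
L = 16·Dx + (12 + 32·x)·Dx^2 + (1 + 6·x + 8·x^2)·Dx^3  (order 3).
h: a_k = 0, 8, -12, 80/3, -72, 1088/5, -704, …
ICs: h(0) = 0, h′(0) = 8, h′′(0) = -24.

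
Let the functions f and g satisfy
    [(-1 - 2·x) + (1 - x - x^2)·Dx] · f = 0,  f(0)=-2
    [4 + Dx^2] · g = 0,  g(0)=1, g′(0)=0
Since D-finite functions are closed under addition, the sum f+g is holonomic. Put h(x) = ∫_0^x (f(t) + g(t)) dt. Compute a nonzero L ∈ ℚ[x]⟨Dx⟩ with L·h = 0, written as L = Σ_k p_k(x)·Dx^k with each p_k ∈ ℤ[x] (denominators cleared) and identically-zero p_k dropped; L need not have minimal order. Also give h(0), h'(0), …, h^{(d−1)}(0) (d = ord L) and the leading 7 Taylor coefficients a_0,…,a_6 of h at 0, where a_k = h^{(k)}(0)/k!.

L = (44 + 96·x + 32·x^2 + 48·x^3 + 40·x^4 + 16·x^5)·Dx + (-16 + 20·x + 8·x^2 - 16·x^3 + 12·x^4 + 24·x^5 + 8·x^6)·Dx^2 + (11 + 24·x + 8·x^2 + 12·x^3 + 10·x^4 + 4·x^5)·Dx^3 + (-4 + 5·x + 2·x^2 - 4·x^3 + 3·x^4 + 6·x^5 + 2·x^6)·Dx^4  (order 4).
h: a_k = 0, -1, -1, -2, -3/2, -28/15, -8/3, …
ICs: h(0) = 0, h′(0) = -1, h′′(0) = -2, h′′′(0) = -12.

f: a_k = -2, -2, -4, -6, -10, -16, -26, …
g: a_k = 1, 0, -2, 0, 2/3, 0, -4/45, …
h₀=f+g: left-lcm gives L₀, ord ≤ 3.
h=∫₀ˣh₀: take L = L₀·Dx.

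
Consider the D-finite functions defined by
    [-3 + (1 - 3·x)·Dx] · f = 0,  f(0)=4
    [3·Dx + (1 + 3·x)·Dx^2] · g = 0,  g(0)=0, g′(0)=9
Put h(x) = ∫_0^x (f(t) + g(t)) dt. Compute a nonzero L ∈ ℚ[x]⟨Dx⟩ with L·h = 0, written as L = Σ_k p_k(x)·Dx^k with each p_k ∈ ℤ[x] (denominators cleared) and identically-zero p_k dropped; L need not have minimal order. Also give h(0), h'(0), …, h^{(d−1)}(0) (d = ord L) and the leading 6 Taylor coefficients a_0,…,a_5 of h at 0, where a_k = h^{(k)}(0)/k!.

f: a_k = 4, 12, 36, 108, 324, 972, …
g: a_k = 0, 9, -27/2, 27, -243/4, 729/5, …
L₀ := lclm(L_f,L_g); ord L₀ ≤ 1+2.
h=∫h₀ ⇒ L = L₀·Dx.
L = (30 + 18·x)·Dx^2 + (4 + 48·x + 36·x^2)·Dx^3 + (-1 - x + 9·x^2 + 9·x^3)·Dx^4  (order 4).
h: a_k = 0, 4, 21/2, 15/2, 135/4, 1053/20, …
ICs: h(0) = 0, h′(0) = 4, h′′(0) = 21, h′′′(0) = 45.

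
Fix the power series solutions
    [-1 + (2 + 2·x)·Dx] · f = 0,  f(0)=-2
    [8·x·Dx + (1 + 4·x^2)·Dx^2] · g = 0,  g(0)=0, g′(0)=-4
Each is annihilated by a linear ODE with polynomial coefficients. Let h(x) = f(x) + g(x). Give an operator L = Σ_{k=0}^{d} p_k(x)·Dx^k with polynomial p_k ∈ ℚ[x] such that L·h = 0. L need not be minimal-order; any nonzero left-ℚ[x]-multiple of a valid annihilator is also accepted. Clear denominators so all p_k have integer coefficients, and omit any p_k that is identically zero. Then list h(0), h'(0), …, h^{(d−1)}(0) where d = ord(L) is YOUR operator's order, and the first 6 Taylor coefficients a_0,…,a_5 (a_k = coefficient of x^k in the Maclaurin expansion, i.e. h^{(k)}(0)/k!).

L = (-16 - 40·x + 192·x^2 + 96·x^3)·Dx + (-35 - 64·x + 328·x^2 + 768·x^3 + 336·x^4)·Dx^2 + (-2 + 30·x + 48·x^2 + 144·x^3 + 224·x^4 + 96·x^5)·Dx^3  (order 3).
h: a_k = -2, -5, 1/4, 125/24, 5/64, -8227/640, …
ICs: h(0) = -2, h′(0) = -5, h′′(0) = 1/2.

f: a_k = -2, -1, 1/4, -1/8, 5/64, -7/128, …
g: a_k = 0, -4, 0, 16/3, 0, -64/5, …
f+g: L₀ = lclm(L_f,L_g), ord ≤ 1+2.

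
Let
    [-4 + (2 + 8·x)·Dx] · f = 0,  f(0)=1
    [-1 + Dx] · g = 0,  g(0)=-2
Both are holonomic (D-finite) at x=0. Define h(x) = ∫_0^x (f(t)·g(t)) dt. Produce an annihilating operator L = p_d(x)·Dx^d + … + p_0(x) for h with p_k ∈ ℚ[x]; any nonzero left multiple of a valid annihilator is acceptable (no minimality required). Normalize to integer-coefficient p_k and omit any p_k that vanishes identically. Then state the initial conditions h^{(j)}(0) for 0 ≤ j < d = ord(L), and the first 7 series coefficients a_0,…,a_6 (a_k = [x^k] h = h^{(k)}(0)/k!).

f: a_k = 1, 2, -2, 4, -10, 28, -84, …
g: a_k = -2, -2, -1, -1/3, -1/12, -1/60, -1/360, …
h₀=f·g: eliminate ⇒ L₀, order ≤ 1·1.
Integrate: L := L₀·Dx.
L = (-3 - 4·x)·Dx + (1 + 4·x)·Dx^2  (order 2).
h: a_k = 0, -2, -3, -1/3, -19/12, 53/20, -2371/360, …
ICs: h(0) = 0, h′(0) = -2.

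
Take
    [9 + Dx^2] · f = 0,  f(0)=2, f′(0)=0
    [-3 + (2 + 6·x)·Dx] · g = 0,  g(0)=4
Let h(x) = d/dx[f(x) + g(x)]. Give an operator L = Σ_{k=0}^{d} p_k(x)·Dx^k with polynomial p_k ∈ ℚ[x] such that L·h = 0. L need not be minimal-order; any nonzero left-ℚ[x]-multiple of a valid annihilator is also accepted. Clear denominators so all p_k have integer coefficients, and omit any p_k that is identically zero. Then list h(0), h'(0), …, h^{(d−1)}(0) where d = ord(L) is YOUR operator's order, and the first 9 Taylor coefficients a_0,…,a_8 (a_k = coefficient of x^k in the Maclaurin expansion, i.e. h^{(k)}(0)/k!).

L = (-513 - 648·x - 972·x^2) + (-126 - 810·x - 1944·x^2 - 1944·x^3)·Dx + (-57 - 72·x - 108·x^2)·Dx^2 + (-14 - 90·x - 216·x^2 - 216·x^3)·Dx^3  (order 3).
h: a_k = 6, -27, 81/4, -189/8, 8505/64, -237411/640, 505197/512, -98420103/35840, 126660105/16384, …
ICs: h(0) = 6, h′(0) = -27, h′′(0) = 81/2.

f: a_k = 2, 0, -9, 0, 27/4, 0, -81/40, 0, 729/2240, …
g: a_k = 4, 6, -9/2, 27/4, -405/32, 1701/64, -15309/256, 72171/512, -2814669/8192, …
Sum ⇒ L₀ = lclm(L_f,L_g) in ℚ(x)⟨Dx⟩.
Differentiate: ansatz ord ≤ ord L₀ ⇒ L.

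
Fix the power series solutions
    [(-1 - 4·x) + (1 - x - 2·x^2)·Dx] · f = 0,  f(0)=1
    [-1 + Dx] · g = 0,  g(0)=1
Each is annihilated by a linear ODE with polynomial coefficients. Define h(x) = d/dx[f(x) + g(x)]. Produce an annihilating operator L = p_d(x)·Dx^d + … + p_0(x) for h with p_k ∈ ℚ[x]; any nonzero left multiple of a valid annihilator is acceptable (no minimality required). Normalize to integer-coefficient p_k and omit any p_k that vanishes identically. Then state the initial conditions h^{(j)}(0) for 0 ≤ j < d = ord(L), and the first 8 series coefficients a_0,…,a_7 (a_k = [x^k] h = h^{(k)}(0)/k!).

L = (24 + 138·x + 144·x^2 + 240·x^3 + 48·x^4) + (-29 - 142·x - 155·x^2 - 200·x^3 + 20·x^4 + 16·x^5)·Dx + (5 + 4·x + 11·x^2 - 40·x^3 - 68·x^4 - 16·x^5)·Dx^2  (order 2).
h: a_k = 2, 7, 31/2, 265/6, 2521/24, 30961/120, 428401/720, 6894721/5040, …
ICs: h(0) = 2, h′(0) = 7.

f: a_k = 1, 1, 3, 5, 11, 21, 43, 85, …
g: a_k = 1, 1, 1/2, 1/6, 1/24, 1/120, 1/720, 1/5040, …
h₀=f+g: left-lcm gives L₀, ord ≤ 2.
h₀' ⇒ L via d/dx closure of L₀.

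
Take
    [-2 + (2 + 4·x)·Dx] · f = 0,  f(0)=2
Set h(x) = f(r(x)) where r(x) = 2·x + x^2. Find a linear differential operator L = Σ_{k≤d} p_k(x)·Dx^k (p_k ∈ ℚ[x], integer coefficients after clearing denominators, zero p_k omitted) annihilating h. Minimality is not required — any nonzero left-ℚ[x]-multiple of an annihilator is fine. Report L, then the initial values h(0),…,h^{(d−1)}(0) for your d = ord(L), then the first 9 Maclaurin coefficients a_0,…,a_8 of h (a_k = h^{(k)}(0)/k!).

L = (-2 - 2·x) + (1 + 4·x + 2·x^2)·Dx  (order 1).
h: a_k = 2, 4, -2, 4, -9, 22, -57, 154, -1717/4, …
ICs: h(0) = 2.

f: a_k = 2, 2, -1, 1, -5/4, 7/4, -21/8, 33/8, -429/64, …
L₀ from L_f via x↦r, Dx↦r'^{-1}Dx.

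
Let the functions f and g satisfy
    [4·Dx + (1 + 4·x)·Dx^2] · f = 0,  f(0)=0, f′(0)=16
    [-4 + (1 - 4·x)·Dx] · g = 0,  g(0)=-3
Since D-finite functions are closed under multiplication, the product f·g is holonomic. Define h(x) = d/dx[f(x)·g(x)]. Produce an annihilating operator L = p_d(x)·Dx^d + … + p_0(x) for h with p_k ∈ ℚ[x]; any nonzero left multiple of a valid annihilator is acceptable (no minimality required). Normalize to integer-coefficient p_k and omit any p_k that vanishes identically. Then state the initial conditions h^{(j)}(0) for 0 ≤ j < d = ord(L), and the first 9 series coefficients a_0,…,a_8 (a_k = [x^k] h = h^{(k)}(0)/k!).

f: a_k = 0, 16, -32, 256/3, -256, 4096/5, -8192/3, 65536/7, -32768, …
g: a_k = -3, -12, -48, -192, -768, -3072, -12288, -49152, -196608, …
L₀ := L_f ⊗_s L_g (sym. prod.), ord ≤ 2.
Derive L from L₀ (diff closure).
L = 64 + (4 + 80·x)·Dx + (-1 + 16·x^2)·Dx^2  (order 2).
h: a_k = -48, -192, -1920, -7168, -48128, -909312/5, -5226496/5, -139722752/35, -738852864/35, …
ICs: h(0) = -48, h′(0) = -192.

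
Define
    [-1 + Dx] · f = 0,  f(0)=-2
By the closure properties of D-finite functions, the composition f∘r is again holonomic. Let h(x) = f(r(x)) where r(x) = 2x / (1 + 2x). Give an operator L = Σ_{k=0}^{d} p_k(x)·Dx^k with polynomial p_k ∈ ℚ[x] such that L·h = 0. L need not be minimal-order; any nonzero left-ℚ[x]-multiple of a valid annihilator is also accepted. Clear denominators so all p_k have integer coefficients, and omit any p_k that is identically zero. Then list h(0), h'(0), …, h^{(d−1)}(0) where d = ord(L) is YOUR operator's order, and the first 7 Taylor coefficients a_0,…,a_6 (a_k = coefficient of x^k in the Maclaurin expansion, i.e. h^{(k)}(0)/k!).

L = -2 + (1 + 4·x + 4·x^2)·Dx  (order 1).
h: a_k = -2, -4, 4, -8/3, -4/3, 152/15, -1208/45, …
ICs: h(0) = -2.

f: a_k = -2, -2, -1, -1/3, -1/12, -1/60, -1/360, …
h₀=f(r): pull back L_f along r ⇒ L₀.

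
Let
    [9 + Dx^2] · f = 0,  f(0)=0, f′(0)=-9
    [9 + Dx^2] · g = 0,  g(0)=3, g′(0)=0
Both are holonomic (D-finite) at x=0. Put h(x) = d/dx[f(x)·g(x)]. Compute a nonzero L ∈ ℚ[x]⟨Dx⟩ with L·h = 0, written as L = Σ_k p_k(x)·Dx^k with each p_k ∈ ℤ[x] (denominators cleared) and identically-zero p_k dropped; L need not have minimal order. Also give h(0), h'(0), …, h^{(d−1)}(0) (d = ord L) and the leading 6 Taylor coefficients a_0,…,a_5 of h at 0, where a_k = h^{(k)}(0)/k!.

L = 36 + Dx^2  (order 2).
h: a_k = -27, 0, 486, 0, -1458, 0, …
ICs: h(0) = -27, h′(0) = 0.

f: a_k = 0, -9, 0, 27/2, 0, -243/40, …
g: a_k = 3, 0, -27/2, 0, 81/8, 0, …
Sym-product of L_f,L_g gives L₀ (≤ ord 4).
Differentiate: ansatz ord ≤ ord L₀ ⇒ L.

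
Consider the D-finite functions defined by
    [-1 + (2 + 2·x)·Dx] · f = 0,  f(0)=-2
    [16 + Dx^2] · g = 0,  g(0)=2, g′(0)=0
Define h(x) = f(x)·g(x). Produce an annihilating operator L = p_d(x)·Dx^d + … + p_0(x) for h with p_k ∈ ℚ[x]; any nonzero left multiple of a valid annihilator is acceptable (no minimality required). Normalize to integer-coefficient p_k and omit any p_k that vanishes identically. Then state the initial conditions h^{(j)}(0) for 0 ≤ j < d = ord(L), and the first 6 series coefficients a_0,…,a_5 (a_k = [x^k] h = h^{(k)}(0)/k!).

L = (67 + 128·x + 64·x^2) + (-4 - 4·x)·Dx + (4 + 8·x + 4·x^2)·Dx^2  (order 2).
h: a_k = -4, -2, 65/2, 63/4, -4465/96, -3733/192, …
ICs: h(0) = -4, h′(0) = -2.

f: a_k = -2, -1, 1/4, -1/8, 5/64, -7/128, …
g: a_k = 2, 0, -16, 0, 64/3, 0, …
L₀ := L_f ⊗_s L_g (sym. prod.), ord ≤ 2.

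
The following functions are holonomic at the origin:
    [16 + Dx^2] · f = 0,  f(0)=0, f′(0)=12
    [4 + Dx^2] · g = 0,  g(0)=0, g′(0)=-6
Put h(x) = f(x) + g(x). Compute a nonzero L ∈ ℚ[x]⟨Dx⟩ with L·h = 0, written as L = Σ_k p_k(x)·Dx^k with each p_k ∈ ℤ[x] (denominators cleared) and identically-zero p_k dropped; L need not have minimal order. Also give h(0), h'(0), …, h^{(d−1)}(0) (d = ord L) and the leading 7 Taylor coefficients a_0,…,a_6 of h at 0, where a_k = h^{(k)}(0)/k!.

f: a_k = 0, 12, 0, -32, 0, 128/5, 0, …
g: a_k = 0, -6, 0, 4, 0, -4/5, 0, …
f+g: L₀ = lclm(L_f,L_g), ord ≤ 2+2.
L = 64 + 20·Dx^2 + Dx^4  (order 4).
h: a_k = 0, 6, 0, -28, 0, 124/5, 0, …
ICs: h(0) = 0, h′(0) = 6, h′′(0) = 0, h′′′(0) = -168.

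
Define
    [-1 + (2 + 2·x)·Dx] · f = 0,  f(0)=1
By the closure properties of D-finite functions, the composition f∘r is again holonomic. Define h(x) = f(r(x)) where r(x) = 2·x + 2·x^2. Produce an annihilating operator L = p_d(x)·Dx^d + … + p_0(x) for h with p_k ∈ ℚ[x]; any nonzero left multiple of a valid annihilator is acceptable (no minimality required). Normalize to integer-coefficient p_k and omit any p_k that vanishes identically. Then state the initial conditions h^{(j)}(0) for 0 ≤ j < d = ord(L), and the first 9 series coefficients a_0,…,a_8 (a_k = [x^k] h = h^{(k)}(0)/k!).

L = (-1 - 2·x) + (1 + 2·x + 2·x^2)·Dx  (order 1).
h: a_k = 1, 1, 1/2, -1/2, 3/8, -1/8, -3/16, 7/16, -61/128, …
ICs: h(0) = 1.

f: a_k = 1, 1/2, -1/8, 1/16, -5/128, 7/256, -21/1024, 33/2048, -429/32768, …
h₀=f(r): pull back L_f along r ⇒ L₀.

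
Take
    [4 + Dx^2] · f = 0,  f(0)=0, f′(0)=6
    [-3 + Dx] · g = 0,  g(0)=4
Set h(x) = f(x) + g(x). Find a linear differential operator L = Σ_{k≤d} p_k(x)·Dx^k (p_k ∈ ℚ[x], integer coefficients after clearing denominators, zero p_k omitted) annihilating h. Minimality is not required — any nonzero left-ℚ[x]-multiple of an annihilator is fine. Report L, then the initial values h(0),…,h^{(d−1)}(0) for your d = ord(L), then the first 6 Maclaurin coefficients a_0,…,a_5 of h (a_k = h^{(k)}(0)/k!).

f: a_k = 0, 6, 0, -4, 0, 4/5, …
g: a_k = 4, 12, 18, 18, 27/2, 81/10, …
f+g: L₀ = lclm(L_f,L_g), ord ≤ 2+1.
L = -12 + 4·Dx - 3·Dx^2 + Dx^3  (order 3).
h: a_k = 4, 18, 18, 14, 27/2, 89/10, …
ICs: h(0) = 4, h′(0) = 18, h′′(0) = 36.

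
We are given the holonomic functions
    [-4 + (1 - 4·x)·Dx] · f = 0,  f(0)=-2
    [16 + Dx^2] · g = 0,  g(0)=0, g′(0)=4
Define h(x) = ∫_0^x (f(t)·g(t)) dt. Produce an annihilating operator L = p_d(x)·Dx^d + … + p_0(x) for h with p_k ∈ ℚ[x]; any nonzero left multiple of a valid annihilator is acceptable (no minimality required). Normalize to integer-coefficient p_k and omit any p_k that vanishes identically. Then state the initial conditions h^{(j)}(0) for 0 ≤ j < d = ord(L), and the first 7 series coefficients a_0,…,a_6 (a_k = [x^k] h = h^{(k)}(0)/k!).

f: a_k = -2, -8, -32, -128, -512, -2048, -8192, …
g: a_k = 0, 4, 0, -32/3, 0, 128/15, 0, …
L₀ := L_f ⊗_s L_g (sym. prod.), ord ≤ 2.
Integrate: L := L₀·Dx.
L = (-16 + 64·x)·Dx + 8·Dx^2 + (-1 + 4·x)·Dx^3  (order 3).
h: a_k = 0, 0, -4, -32/3, -80/3, -256/3, -12928/45, …
ICs: h(0) = 0, h′(0) = 0, h′′(0) = -8.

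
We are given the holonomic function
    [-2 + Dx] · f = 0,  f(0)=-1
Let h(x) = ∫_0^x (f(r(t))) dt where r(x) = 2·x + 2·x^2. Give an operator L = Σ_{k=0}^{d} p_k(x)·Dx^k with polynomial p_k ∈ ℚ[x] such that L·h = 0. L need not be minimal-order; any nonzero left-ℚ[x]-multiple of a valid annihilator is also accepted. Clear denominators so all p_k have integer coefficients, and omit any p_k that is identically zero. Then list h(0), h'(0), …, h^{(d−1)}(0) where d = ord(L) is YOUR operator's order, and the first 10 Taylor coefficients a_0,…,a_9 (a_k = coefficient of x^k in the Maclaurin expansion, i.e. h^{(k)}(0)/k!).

L = (-4 - 8·x)·Dx + Dx^2  (order 2).
h: a_k = 0, -1, -2, -4, -20/3, -152/15, -208/15, -5536/315, -6512/315, -160/7, …
ICs: h(0) = 0, h′(0) = -1.

f: a_k = -1, -2, -2, -4/3, -2/3, -4/15, -4/45, -8/315, -2/315, -4/2835, …
L₀ from L_f via x↦r, Dx↦r'^{-1}Dx.
h=∫₀ˣh₀: take L = L₀·Dx.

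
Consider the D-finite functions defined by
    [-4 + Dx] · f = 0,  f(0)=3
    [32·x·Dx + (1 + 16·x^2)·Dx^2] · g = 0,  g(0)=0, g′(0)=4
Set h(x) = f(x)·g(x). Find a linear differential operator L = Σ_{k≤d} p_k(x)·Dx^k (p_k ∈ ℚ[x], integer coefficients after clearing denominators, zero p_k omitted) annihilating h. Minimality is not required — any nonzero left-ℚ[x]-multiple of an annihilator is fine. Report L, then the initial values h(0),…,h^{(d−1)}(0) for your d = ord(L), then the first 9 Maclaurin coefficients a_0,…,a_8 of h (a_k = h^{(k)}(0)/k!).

f: a_k = 3, 12, 24, 32, 32, 128/5, 256/15, 1024/105, 512/105, …
g: a_k = 0, 4, 0, -64/3, 0, 1024/5, 0, -16384/7, 0, …
Sym-product of L_f,L_g gives L₀ (≤ ord 2).
L = (16 - 128·x + 256·x^2) + (-8 + 32·x - 128·x^2)·Dx + (1 + 16·x^2)·Dx^2  (order 2).
h: a_k = 0, 12, 48, 32, -128, 1152/5, 5632/3, -95232/35, -462848/21, …
ICs: h(0) = 0, h′(0) = 12.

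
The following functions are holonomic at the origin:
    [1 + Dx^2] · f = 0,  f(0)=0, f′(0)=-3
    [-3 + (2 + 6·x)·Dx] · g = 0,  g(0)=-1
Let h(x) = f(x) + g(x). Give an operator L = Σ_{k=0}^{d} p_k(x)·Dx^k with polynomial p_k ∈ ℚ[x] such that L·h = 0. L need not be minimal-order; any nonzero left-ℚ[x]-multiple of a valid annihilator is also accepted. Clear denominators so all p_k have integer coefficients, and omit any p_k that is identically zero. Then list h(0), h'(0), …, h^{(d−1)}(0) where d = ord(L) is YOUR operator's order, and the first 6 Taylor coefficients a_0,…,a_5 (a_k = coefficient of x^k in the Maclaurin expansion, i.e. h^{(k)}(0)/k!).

f: a_k = 0, -3, 0, 1/2, 0, -1/40, …
g: a_k = -1, -3/2, 9/8, -27/16, 405/128, -1701/256, …
Weyl lclm of L_f,L_g ⇒ L₀ (ord ≤ 3).
L = (-93 - 72·x - 108·x^2) + (-10 + 18·x + 216·x^2 + 216·x^3)·Dx + (-93 - 72·x - 108·x^2)·Dx^2 + (-10 + 18·x + 216·x^2 + 216·x^3)·Dx^3  (order 3).
h: a_k = -1, -9/2, 9/8, -19/16, 405/128, -8537/1280, …
ICs: h(0) = -1, h′(0) = -9/2, h′′(0) = 9/4.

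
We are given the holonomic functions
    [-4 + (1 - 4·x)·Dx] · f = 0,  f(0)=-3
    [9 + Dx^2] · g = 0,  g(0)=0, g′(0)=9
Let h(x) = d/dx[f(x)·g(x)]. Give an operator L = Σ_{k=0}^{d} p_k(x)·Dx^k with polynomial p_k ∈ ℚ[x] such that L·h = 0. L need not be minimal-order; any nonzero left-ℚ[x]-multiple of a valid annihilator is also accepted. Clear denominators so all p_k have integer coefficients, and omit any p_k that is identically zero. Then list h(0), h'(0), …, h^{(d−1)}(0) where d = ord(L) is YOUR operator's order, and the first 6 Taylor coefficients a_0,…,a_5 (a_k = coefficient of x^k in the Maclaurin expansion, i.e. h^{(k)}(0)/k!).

L = (-23 - 72·x + 144·x^2) + (-8 + 32·x)·Dx + (1 - 8·x + 16·x^2)·Dx^2  (order 2).
h: a_k = -27, -216, -2349/2, -6264, -251289/8, -753867/5, …
ICs: h(0) = -27, h′(0) = -216.

f: a_k = -3, -12, -48, -192, -768, -3072, …
g: a_k = 0, 9, 0, -27/2, 0, 243/40, …
Sym-product of L_f,L_g gives L₀ (≤ ord 2).
Derive L from L₀ (diff closure).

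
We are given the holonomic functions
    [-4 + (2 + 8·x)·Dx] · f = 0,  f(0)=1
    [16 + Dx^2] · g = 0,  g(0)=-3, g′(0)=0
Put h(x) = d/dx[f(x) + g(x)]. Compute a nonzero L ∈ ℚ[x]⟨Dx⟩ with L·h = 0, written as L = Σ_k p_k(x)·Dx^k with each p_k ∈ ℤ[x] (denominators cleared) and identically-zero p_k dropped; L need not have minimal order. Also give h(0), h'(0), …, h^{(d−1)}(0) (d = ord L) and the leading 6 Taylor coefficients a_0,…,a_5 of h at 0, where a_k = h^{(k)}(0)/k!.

L = (-608 - 1024·x - 2048·x^2) + (-112 - 960·x - 3072·x^2 - 4096·x^3)·Dx + (-38 - 64·x - 128·x^2)·Dx^2 + (-7 - 60·x - 192·x^2 - 256·x^3)·Dx^3  (order 3).
h: a_k = 2, 44, 12, -168, 140, -2008/5, …
ICs: h(0) = 2, h′(0) = 44, h′′(0) = 24.

f: a_k = 1, 2, -2, 4, -10, 28, …
g: a_k = -3, 0, 24, 0, -32, 0, …
Weyl lclm of L_f,L_g ⇒ L₀ (ord ≤ 3).
Derive L from L₀ (diff closure).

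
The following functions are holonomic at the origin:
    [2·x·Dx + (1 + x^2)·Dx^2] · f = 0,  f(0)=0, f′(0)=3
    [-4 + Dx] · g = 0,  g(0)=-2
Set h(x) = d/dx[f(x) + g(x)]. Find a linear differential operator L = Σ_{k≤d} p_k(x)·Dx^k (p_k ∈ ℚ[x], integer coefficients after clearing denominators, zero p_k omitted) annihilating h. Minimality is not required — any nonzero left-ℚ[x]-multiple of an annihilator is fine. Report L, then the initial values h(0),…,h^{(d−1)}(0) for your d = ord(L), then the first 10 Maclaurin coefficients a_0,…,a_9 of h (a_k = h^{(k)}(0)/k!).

f: a_k = 0, 3, 0, -1, 0, 3/5, 0, -3/7, 0, 1/3, …
g: a_k = -2, -8, -16, -64/3, -64/3, -256/15, -512/45, -2048/315, -1024/315, -4096/2835, …
f+g: L₀ = lclm(L_f,L_g), ord ≤ 2+1.
Differentiate: ansatz ord ≤ ord L₀ ⇒ L.
L = (4 - 16·x - 12·x^2 - 16·x^3) + (-9 - 13·x^2 - 8·x^4)·Dx + (2 + x + 4·x^2 + x^3 + 2·x^4)·Dx^2  (order 2).
h: a_k = -5, -32, -67, -256/3, -247/3, -1024/15, -2183/45, -8192/315, -3151/315, -16384/2835, …
ICs: h(0) = -5, h′(0) = -32.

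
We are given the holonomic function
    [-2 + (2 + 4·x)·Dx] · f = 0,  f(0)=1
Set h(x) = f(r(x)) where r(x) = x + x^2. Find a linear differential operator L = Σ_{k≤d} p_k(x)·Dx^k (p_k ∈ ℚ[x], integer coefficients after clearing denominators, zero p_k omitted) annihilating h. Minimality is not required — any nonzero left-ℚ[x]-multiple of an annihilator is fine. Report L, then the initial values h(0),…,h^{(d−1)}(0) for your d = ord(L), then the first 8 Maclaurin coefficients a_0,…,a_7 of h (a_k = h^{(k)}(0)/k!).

f: a_k = 1, 1, -1/2, 1/2, -5/8, 7/8, -21/16, 33/16, …
Substitute x→r, Dx→(1/r')Dx; clear ⇒ L₀.
L = (-1 - 2·x) + (1 + 2·x + 2·x^2)·Dx  (order 1).
h: a_k = 1, 1, 1/2, -1/2, 3/8, -1/8, -3/16, 7/16, …
ICs: h(0) = 1.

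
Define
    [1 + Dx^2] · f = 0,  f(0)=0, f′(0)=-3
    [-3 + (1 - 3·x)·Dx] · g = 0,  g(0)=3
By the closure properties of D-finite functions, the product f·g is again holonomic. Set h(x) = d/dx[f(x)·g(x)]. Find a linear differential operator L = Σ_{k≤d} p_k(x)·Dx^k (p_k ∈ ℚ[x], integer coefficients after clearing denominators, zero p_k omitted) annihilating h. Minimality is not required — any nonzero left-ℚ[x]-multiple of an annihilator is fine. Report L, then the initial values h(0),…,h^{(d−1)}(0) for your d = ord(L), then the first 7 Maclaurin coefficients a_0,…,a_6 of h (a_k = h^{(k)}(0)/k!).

L = (-17 - 6·x + 9·x^2) + (-6 + 18·x)·Dx + (1 - 6·x + 9·x^2)·Dx^2  (order 2).
h: a_k = -9, -54, -477/2, -954, -28623/8, -257607/20, -3606497/80, …
ICs: h(0) = -9, h′(0) = -54.

f: a_k = 0, -3, 0, 1/2, 0, -1/40, 0, …
g: a_k = 3, 9, 27, 81, 243, 729, 2187, …
h₀=f·g: eliminate ⇒ L₀, order ≤ 2·1.
h₀' ⇒ L via d/dx closure of L₀.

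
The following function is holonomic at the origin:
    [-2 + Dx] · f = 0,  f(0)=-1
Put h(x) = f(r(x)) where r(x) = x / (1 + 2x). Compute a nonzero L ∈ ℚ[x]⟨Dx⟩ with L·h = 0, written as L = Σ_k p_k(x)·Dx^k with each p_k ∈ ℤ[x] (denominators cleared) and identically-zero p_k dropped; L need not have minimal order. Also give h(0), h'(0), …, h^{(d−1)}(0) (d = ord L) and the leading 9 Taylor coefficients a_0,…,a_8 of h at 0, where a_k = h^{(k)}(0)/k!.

f: a_k = -1, -2, -2, -4/3, -2/3, -4/15, -4/45, -8/315, -2/315, …
Change of var in L_f (x↦r) gives L₀.
L = -2 + (1 + 4·x + 4·x^2)·Dx  (order 1).
h: a_k = -1, -2, 2, -4/3, -2/3, 76/15, -604/45, 8728/315, -15682/315, …
ICs: h(0) = -1.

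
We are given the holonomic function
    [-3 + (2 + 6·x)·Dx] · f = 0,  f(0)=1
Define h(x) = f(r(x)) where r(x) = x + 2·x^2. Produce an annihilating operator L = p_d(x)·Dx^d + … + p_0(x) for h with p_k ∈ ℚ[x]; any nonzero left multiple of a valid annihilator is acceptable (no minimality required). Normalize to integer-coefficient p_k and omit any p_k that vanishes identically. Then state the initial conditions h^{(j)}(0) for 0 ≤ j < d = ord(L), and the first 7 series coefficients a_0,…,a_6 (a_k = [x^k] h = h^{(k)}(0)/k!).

f: a_k = 1, 3/2, -9/8, 27/16, -405/128, 1701/256, -15309/1024, …
Change of var in L_f (x↦r) gives L₀.
L = (-3 - 12·x) + (2 + 6·x + 12·x^2)·Dx  (order 1).
h: a_k = 1, 3/2, 15/8, -45/16, 315/128, 405/256, -11205/1024, …
ICs: h(0) = 1.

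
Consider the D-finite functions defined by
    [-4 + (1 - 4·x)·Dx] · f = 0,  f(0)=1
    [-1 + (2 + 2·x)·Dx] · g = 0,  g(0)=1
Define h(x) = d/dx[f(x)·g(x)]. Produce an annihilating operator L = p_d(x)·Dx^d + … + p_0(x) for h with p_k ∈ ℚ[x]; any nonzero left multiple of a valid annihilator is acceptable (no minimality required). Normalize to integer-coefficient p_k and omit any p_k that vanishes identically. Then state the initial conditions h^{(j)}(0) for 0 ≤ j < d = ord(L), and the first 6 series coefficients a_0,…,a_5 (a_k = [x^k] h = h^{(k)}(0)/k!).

f: a_k = 1, 4, 16, 64, 256, 1024, …
g: a_k = 1, 1/2, -1/8, 1/16, -5/128, 7/256, …
L₀ := L_f ⊗_s L_g (sym. prod.), ord ≤ 1.
Derive L from L₀ (diff closure).
L = (143 + 216·x + 48·x^2) + (-18 + 46·x + 96·x^2 + 32·x^3)·Dx  (order 1).
h: a_k = 9/2, 143/4, 3435/16, 36635/32, 1465435/256, 14068113/512, …
ICs: h(0) = 9/2.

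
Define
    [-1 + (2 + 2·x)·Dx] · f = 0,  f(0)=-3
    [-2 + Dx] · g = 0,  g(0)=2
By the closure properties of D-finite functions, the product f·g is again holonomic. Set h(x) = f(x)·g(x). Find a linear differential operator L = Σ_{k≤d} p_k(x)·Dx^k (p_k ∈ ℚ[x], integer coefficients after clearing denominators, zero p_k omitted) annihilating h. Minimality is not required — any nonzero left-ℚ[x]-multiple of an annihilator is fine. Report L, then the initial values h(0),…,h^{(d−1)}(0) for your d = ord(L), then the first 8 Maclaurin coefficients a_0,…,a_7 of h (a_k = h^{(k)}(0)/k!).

f: a_k = -3, -3/2, 3/8, -3/16, 15/128, -21/256, 63/1024, -99/2048, …
g: a_k = 2, 4, 4, 8/3, 4/3, 8/15, 8/45, 16/315, …
L₀ := L_f ⊗_s L_g (sym. prod.), ord ≤ 1.
L = (-5 - 4·x) + (2 + 2·x)·Dx  (order 1).
h: a_k = -6, -15, -69/4, -103/8, -449/64, -1949/640, -1643/1536, -36047/107520, …
ICs: h(0) = -6.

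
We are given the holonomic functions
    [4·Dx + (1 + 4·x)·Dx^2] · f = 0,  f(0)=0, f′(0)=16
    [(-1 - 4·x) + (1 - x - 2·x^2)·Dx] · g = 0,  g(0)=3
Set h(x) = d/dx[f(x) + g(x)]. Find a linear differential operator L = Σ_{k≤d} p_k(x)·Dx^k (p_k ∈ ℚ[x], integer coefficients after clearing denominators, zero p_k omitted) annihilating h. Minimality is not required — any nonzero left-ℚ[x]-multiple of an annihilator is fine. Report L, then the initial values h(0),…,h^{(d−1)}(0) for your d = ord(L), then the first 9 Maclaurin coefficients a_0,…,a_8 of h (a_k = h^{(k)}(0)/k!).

f: a_k = 0, 16, -32, 256/3, -256, 4096/5, -8192/3, 65536/7, -32768, …
g: a_k = 3, 3, 9, 15, 33, 63, 129, 255, 513, …
L₀ := lclm(L_f,L_g); ord L₀ ≤ 2+1.
Derive L from L₀ (diff closure).
L = (-156 - 624·x - 1440·x^2 - 768·x^3 - 768·x^4) + (1 - 160·x - 1064·x^2 - 1952·x^3 - 1600·x^4 - 1280·x^5)·Dx + (5 + 39·x + 66·x^2 - 80·x^3 - 240·x^4 - 384·x^5 - 256·x^6)·Dx^2  (order 2).
h: a_k = 19, -46, 301, -892, 4411, -15610, 67321, -258040, 1057783, …
ICs: h(0) = 19, h′(0) = -46.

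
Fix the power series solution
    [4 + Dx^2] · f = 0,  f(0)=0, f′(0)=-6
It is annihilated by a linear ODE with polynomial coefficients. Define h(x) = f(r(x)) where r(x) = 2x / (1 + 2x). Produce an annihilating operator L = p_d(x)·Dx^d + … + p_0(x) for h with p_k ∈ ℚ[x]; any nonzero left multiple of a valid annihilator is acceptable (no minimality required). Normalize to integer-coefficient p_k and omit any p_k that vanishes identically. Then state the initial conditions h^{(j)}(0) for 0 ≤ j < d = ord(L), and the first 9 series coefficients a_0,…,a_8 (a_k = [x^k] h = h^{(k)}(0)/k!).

f: a_k = 0, -6, 0, 4, 0, -4/5, 0, 8/105, 0, …
f∘r: x↦r, Dx↦Dx/r' in L_f ⇒ L₀.
L = 16 + (4 + 24·x + 48·x^2 + 32·x^3)·Dx + (1 + 8·x + 24·x^2 + 32·x^3 + 16·x^4)·Dx^2  (order 2).
h: a_k = 0, -12, 24, -16, -96, 2752/5, -1920, 565504/105, -194048/15, …
ICs: h(0) = 0, h′(0) = -12.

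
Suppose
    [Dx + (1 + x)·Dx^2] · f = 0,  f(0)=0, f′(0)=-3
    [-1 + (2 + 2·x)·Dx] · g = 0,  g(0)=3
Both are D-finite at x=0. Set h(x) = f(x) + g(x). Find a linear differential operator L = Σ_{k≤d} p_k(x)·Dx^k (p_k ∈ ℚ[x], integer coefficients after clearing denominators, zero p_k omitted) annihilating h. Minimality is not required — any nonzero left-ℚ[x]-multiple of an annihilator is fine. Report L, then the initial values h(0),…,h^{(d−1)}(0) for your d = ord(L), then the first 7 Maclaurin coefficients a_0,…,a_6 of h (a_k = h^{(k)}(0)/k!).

L = Dx + (5 + 5·x)·Dx^2 + (2 + 4·x + 2·x^2)·Dx^3  (order 3).
h: a_k = 3, -3/2, 9/8, -13/16, 81/128, -663/1280, 449/1024, …
ICs: h(0) = 3, h′(0) = -3/2, h′′(0) = 9/4.

f: a_k = 0, -3, 3/2, -1, 3/4, -3/5, 1/2, …
g: a_k = 3, 3/2, -3/8, 3/16, -15/128, 21/256, -63/1024, …
Sum ⇒ L₀ = lclm(L_f,L_g) in ℚ(x)⟨Dx⟩.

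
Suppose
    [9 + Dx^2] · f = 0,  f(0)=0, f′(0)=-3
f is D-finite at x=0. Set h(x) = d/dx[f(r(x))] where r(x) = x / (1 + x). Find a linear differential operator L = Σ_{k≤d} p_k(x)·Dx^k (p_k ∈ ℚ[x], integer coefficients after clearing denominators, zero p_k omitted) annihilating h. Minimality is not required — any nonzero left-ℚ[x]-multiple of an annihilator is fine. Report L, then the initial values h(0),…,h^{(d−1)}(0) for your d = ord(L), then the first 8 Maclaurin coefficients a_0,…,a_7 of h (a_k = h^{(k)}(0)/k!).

f: a_k = 0, -3, 0, 9/2, 0, -81/40, 0, 243/560, …
Change of var in L_f (x↦r) gives L₀.
Derive L from L₀ (diff closure).
L = (15 + 12·x + 6·x^2) + (6 + 18·x + 18·x^2 + 6·x^3)·Dx + (1 + 4·x + 6·x^2 + 4·x^3 + x^4)·Dx^2  (order 2).
h: a_k = -3, 6, 9/2, -42, 879/8, -765/4, 19353/80, -1893/10, …
ICs: h(0) = -3, h′(0) = 6.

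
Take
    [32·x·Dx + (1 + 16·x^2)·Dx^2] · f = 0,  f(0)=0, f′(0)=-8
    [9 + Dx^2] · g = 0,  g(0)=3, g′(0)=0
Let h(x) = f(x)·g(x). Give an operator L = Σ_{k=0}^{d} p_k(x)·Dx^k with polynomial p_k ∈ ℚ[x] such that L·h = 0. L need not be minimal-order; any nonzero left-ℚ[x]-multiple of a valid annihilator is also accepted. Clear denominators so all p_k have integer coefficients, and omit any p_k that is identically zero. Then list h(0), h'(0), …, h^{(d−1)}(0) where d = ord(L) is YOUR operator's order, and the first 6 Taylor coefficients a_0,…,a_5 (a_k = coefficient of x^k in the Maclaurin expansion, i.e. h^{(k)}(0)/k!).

L = (16425 + 696384·x^2 + 2778624·x^4 + 11943936·x^6 + 47775744·x^8) + (23616·x + 543744·x^3 + 3981312·x^5 + 21233664·x^7)·Dx + (2050 + 87168·x^2 + 470016·x^4 + 2654208·x^6 + 10616832·x^8)·Dx^2 + (2624·x + 60416·x^3 + 442368·x^5 + 2359296·x^7)·Dx^3 + (25 + 1088·x^2 + 17920·x^4 + 147456·x^6 + 589824·x^8)·Dx^4  (order 4).
h: a_k = 0, -24, 0, 236, 0, -9429/5, …
ICs: h(0) = 0, h′(0) = -24, h′′(0) = 0, h′′′(0) = 1416.

f: a_k = 0, -8, 0, 128/3, 0, -2048/5, …
g: a_k = 3, 0, -27/2, 0, 81/8, 0, …
h₀=f·g: eliminate ⇒ L₀, order ≤ 2·2.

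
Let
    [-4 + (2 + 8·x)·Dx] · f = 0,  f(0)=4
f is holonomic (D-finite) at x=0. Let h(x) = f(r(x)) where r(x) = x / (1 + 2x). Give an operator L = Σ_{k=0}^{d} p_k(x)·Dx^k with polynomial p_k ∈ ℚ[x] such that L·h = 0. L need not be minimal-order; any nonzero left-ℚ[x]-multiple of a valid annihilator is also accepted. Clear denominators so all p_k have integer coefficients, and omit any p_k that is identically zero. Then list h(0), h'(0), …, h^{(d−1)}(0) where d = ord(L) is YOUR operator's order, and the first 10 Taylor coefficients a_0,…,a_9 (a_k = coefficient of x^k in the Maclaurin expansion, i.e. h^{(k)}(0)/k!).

f: a_k = 4, 8, -8, 16, -40, 112, -336, 1056, -3432, 11440, …
Change of var in L_f (x↦r) gives L₀.
L = -2 + (1 + 8·x + 12·x^2)·Dx  (order 1).
h: a_k = 4, 8, -24, 80, -296, 1200, -5232, 24096, -115560, 571184, …
ICs: h(0) = 4.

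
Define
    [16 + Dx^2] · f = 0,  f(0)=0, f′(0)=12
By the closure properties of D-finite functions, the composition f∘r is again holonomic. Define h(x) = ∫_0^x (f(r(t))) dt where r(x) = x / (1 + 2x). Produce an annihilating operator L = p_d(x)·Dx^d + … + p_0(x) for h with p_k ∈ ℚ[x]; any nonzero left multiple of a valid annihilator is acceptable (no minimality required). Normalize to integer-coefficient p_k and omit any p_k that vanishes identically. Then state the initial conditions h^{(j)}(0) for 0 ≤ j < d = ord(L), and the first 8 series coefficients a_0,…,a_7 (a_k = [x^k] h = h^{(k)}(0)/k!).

f: a_k = 0, 12, 0, -32, 0, 128/5, 0, -1024/105, …
h₀=f(r): pull back L_f along r ⇒ L₀.
h=∫h₀ ⇒ L = L₀·Dx.
L = 16·Dx + (4 + 24·x + 48·x^2 + 32·x^3)·Dx^2 + (1 + 8·x + 24·x^2 + 32·x^3 + 16·x^4)·Dx^3  (order 3).
h: a_k = 0, 0, 6, -8, 4, 96/5, -1376/15, 1920/7, …
ICs: h(0) = 0, h′(0) = 0, h′′(0) = 12.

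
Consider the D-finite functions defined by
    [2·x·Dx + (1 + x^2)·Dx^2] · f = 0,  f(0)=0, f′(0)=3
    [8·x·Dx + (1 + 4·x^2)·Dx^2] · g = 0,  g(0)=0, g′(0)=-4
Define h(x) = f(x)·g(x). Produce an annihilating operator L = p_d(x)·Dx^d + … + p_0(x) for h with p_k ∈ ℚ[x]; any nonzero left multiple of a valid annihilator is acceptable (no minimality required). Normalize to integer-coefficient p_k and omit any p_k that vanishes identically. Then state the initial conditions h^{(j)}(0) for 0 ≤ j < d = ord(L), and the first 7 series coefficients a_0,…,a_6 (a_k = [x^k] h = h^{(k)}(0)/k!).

L = (-96·x - 800·x^3 - 1024·x^5 + 640·x^7 + 1536·x^9)·Dx + (-20 - 412·x^2 - 1440·x^4 - 896·x^6 + 2240·x^8 + 2304·x^10)·Dx^2 + (-40·x - 280·x^3 - 480·x^5 + 272·x^7 + 1280·x^9 + 768·x^11)·Dx^3 + (-1 - 10·x^2 - 29·x^4 + 116·x^8 + 160·x^10 + 64·x^12)·Dx^4  (order 4).
h: a_k = 0, 0, -12, 0, 20, 0, -692/15, …
ICs: h(0) = 0, h′(0) = 0, h′′(0) = -24, h′′′(0) = 0.

f: a_k = 0, 3, 0, -1, 0, 3/5, 0, …
g: a_k = 0, -4, 0, 16/3, 0, -64/5, 0, …
h₀=f·g: eliminate ⇒ L₀, order ≤ 2·2.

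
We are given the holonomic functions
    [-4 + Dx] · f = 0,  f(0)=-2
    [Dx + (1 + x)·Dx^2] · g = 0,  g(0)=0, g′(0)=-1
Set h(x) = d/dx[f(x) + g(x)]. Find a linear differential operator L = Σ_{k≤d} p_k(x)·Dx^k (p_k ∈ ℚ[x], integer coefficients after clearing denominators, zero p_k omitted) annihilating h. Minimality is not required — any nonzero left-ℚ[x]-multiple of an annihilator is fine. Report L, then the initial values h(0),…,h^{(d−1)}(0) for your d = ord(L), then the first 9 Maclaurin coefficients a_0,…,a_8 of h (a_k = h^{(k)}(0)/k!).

f: a_k = -2, -8, -16, -64/3, -64/3, -256/15, -512/45, -2048/315, -1024/315, …
g: a_k = 0, -1, 1/2, -1/3, 1/4, -1/5, 1/6, -1/7, 1/8, …
Sum ⇒ L₀ = lclm(L_f,L_g) in ℚ(x)⟨Dx⟩.
h=h₀': d/dx-closure on L₀ ⇒ L.
L = (-24 - 16·x) + (-14 - 32·x - 16·x^2)·Dx + (5 + 9·x + 4·x^2)·Dx^2  (order 2).
h: a_k = -9, -31, -65, -253/3, -259/3, -1009/15, -2093/45, -7877/315, -4411/315, …
ICs: h(0) = -9, h′(0) = -31.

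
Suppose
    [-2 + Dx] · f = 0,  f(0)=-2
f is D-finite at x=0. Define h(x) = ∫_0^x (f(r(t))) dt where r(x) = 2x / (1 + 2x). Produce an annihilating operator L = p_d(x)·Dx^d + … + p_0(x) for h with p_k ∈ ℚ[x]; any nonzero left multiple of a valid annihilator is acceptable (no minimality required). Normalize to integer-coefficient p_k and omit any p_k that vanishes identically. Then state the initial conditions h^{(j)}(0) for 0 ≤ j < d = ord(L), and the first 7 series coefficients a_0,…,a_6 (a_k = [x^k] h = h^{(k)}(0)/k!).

f: a_k = -2, -4, -4, -8/3, -4/3, -8/15, -8/45, …
h₀=f(r): pull back L_f along r ⇒ L₀.
∫: right-multiply L₀ by Dx.
L = -4·Dx + (1 + 4·x + 4·x^2)·Dx^2  (order 2).
h: a_k = 0, -2, -4, 0, 8/3, -64/15, 64/15, …
ICs: h(0) = 0, h′(0) = -2.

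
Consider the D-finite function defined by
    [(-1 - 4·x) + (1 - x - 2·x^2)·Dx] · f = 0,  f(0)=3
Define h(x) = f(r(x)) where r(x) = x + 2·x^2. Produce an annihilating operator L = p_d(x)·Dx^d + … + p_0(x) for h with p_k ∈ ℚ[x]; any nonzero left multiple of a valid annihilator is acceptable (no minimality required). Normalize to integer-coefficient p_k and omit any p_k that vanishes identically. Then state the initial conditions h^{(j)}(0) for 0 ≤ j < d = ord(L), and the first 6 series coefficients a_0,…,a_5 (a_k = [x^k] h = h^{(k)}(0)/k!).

L = (1 + 8·x + 24·x^2 + 32·x^3) + (-1 + x + 4·x^2 + 8·x^3 + 8·x^4)·Dx  (order 1).
h: a_k = 3, 3, 15, 51, 159, 507, …
ICs: h(0) = 3.

f: a_k = 3, 3, 9, 15, 33, 63, …
L₀ from L_f via x↦r, Dx↦r'^{-1}Dx.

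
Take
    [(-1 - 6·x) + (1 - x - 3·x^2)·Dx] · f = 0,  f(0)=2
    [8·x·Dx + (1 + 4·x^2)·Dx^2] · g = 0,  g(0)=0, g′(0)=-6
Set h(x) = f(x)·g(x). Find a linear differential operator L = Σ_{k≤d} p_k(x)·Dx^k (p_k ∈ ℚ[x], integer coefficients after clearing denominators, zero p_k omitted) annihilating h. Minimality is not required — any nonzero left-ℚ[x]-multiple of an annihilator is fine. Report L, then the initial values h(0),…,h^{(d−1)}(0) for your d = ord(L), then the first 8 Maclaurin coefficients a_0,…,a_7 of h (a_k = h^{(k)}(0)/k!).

f: a_k = 2, 2, 8, 14, 38, 80, 194, 434, …
g: a_k = 0, -6, 0, 8, 0, -96/5, 0, 384/7, …
L₀ := L_f ⊗_s L_g (sym. prod.), ord ≤ 2.
L = (6 + 8·x + 72·x^2) + (2 + 4·x + 16·x^2 + 72·x^3)·Dx + (-1 + x - x^2 + 4·x^3 + 12·x^4)·Dx^2  (order 2).
h: a_k = 0, -12, -12, -32, -68, -1012/5, -2032/5, -31636/35, …
ICs: h(0) = 0, h′(0) = -12.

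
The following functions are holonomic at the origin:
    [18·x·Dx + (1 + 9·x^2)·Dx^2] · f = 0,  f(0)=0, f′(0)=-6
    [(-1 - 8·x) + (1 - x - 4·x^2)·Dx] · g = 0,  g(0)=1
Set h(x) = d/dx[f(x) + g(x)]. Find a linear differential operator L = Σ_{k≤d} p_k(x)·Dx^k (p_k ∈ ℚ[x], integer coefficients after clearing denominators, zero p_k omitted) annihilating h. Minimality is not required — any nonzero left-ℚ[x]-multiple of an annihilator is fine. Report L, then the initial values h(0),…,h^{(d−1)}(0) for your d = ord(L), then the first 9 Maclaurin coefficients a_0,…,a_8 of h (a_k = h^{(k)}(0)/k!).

L = (90 - 360·x - 6462·x^2 - 14688·x^3 - 63936·x^4 - 31104·x^6) + (-36 - 294·x - 324·x^2 - 3198·x^3 - 13680·x^4 - 46080·x^5 - 3888·x^6 - 31104·x^7)·Dx + (5 + 16·x + 160·x^2 - 96·x^3 + 555·x^4 - 2304·x^5 - 4896·x^6 - 1296·x^7 - 5184·x^8)·Dx^2  (order 2).
h: a_k = -5, 10, 81, 116, -161, 1086, 7461, 9320, -13005, …
ICs: h(0) = -5, h′(0) = 10.

f: a_k = 0, -6, 0, 18, 0, -486/5, 0, 4374/7, 0, …
g: a_k = 1, 1, 5, 9, 29, 65, 181, 441, 1165, …
f+g: L₀ = lclm(L_f,L_g), ord ≤ 2+1.
Differentiate: ansatz ord ≤ ord L₀ ⇒ L.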